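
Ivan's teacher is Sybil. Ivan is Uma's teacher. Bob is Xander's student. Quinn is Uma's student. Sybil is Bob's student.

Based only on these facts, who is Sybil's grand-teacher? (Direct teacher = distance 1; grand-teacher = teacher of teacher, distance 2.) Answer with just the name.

Answer: Xander

Derivation:
Reconstructing the teacher chain from the given facts:
  Xander -> Bob -> Sybil -> Ivan -> Uma -> Quinn
(each arrow means 'teacher of the next')
Positions in the chain (0 = top):
  position of Xander: 0
  position of Bob: 1
  position of Sybil: 2
  position of Ivan: 3
  position of Uma: 4
  position of Quinn: 5

Sybil is at position 2; the grand-teacher is 2 steps up the chain, i.e. position 0: Xander.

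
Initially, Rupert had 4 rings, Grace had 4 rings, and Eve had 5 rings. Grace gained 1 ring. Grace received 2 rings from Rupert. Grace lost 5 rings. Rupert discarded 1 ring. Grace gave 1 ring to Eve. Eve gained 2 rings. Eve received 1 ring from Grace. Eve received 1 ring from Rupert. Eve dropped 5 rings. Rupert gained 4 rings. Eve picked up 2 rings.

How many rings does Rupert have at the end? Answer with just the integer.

Tracking counts step by step:
Start: Rupert=4, Grace=4, Eve=5
Event 1 (Grace +1): Grace: 4 -> 5. State: Rupert=4, Grace=5, Eve=5
Event 2 (Rupert -> Grace, 2): Rupert: 4 -> 2, Grace: 5 -> 7. State: Rupert=2, Grace=7, Eve=5
Event 3 (Grace -5): Grace: 7 -> 2. State: Rupert=2, Grace=2, Eve=5
Event 4 (Rupert -1): Rupert: 2 -> 1. State: Rupert=1, Grace=2, Eve=5
Event 5 (Grace -> Eve, 1): Grace: 2 -> 1, Eve: 5 -> 6. State: Rupert=1, Grace=1, Eve=6
Event 6 (Eve +2): Eve: 6 -> 8. State: Rupert=1, Grace=1, Eve=8
Event 7 (Grace -> Eve, 1): Grace: 1 -> 0, Eve: 8 -> 9. State: Rupert=1, Grace=0, Eve=9
Event 8 (Rupert -> Eve, 1): Rupert: 1 -> 0, Eve: 9 -> 10. State: Rupert=0, Grace=0, Eve=10
Event 9 (Eve -5): Eve: 10 -> 5. State: Rupert=0, Grace=0, Eve=5
Event 10 (Rupert +4): Rupert: 0 -> 4. State: Rupert=4, Grace=0, Eve=5
Event 11 (Eve +2): Eve: 5 -> 7. State: Rupert=4, Grace=0, Eve=7

Rupert's final count: 4

Answer: 4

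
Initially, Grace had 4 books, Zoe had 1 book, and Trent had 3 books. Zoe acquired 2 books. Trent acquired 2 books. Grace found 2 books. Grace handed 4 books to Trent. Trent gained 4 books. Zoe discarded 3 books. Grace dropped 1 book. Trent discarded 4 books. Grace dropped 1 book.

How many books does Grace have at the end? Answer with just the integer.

Tracking counts step by step:
Start: Grace=4, Zoe=1, Trent=3
Event 1 (Zoe +2): Zoe: 1 -> 3. State: Grace=4, Zoe=3, Trent=3
Event 2 (Trent +2): Trent: 3 -> 5. State: Grace=4, Zoe=3, Trent=5
Event 3 (Grace +2): Grace: 4 -> 6. State: Grace=6, Zoe=3, Trent=5
Event 4 (Grace -> Trent, 4): Grace: 6 -> 2, Trent: 5 -> 9. State: Grace=2, Zoe=3, Trent=9
Event 5 (Trent +4): Trent: 9 -> 13. State: Grace=2, Zoe=3, Trent=13
Event 6 (Zoe -3): Zoe: 3 -> 0. State: Grace=2, Zoe=0, Trent=13
Event 7 (Grace -1): Grace: 2 -> 1. State: Grace=1, Zoe=0, Trent=13
Event 8 (Trent -4): Trent: 13 -> 9. State: Grace=1, Zoe=0, Trent=9
Event 9 (Grace -1): Grace: 1 -> 0. State: Grace=0, Zoe=0, Trent=9

Grace's final count: 0

Answer: 0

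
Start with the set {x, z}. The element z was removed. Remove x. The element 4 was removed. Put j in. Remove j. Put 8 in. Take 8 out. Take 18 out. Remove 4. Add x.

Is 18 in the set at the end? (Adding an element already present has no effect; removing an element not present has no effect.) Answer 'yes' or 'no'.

Tracking the set through each operation:
Start: {x, z}
Event 1 (remove z): removed. Set: {x}
Event 2 (remove x): removed. Set: {}
Event 3 (remove 4): not present, no change. Set: {}
Event 4 (add j): added. Set: {j}
Event 5 (remove j): removed. Set: {}
Event 6 (add 8): added. Set: {8}
Event 7 (remove 8): removed. Set: {}
Event 8 (remove 18): not present, no change. Set: {}
Event 9 (remove 4): not present, no change. Set: {}
Event 10 (add x): added. Set: {x}

Final set: {x} (size 1)
18 is NOT in the final set.

Answer: no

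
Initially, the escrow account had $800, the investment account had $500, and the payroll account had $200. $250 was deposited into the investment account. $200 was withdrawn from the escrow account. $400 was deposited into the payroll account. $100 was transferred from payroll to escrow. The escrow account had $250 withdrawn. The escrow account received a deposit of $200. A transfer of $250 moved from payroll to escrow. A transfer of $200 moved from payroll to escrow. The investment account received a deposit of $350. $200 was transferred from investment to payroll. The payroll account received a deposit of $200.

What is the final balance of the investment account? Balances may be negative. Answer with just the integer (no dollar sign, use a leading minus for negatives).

Tracking account balances step by step:
Start: escrow=800, investment=500, payroll=200
Event 1 (deposit 250 to investment): investment: 500 + 250 = 750. Balances: escrow=800, investment=750, payroll=200
Event 2 (withdraw 200 from escrow): escrow: 800 - 200 = 600. Balances: escrow=600, investment=750, payroll=200
Event 3 (deposit 400 to payroll): payroll: 200 + 400 = 600. Balances: escrow=600, investment=750, payroll=600
Event 4 (transfer 100 payroll -> escrow): payroll: 600 - 100 = 500, escrow: 600 + 100 = 700. Balances: escrow=700, investment=750, payroll=500
Event 5 (withdraw 250 from escrow): escrow: 700 - 250 = 450. Balances: escrow=450, investment=750, payroll=500
Event 6 (deposit 200 to escrow): escrow: 450 + 200 = 650. Balances: escrow=650, investment=750, payroll=500
Event 7 (transfer 250 payroll -> escrow): payroll: 500 - 250 = 250, escrow: 650 + 250 = 900. Balances: escrow=900, investment=750, payroll=250
Event 8 (transfer 200 payroll -> escrow): payroll: 250 - 200 = 50, escrow: 900 + 200 = 1100. Balances: escrow=1100, investment=750, payroll=50
Event 9 (deposit 350 to investment): investment: 750 + 350 = 1100. Balances: escrow=1100, investment=1100, payroll=50
Event 10 (transfer 200 investment -> payroll): investment: 1100 - 200 = 900, payroll: 50 + 200 = 250. Balances: escrow=1100, investment=900, payroll=250
Event 11 (deposit 200 to payroll): payroll: 250 + 200 = 450. Balances: escrow=1100, investment=900, payroll=450

Final balance of investment: 900

Answer: 900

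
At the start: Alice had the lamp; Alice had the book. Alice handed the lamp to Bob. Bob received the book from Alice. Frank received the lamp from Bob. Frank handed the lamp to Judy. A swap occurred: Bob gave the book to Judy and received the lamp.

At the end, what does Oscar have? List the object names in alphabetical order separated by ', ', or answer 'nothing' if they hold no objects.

Answer: nothing

Derivation:
Tracking all object holders:
Start: lamp:Alice, book:Alice
Event 1 (give lamp: Alice -> Bob). State: lamp:Bob, book:Alice
Event 2 (give book: Alice -> Bob). State: lamp:Bob, book:Bob
Event 3 (give lamp: Bob -> Frank). State: lamp:Frank, book:Bob
Event 4 (give lamp: Frank -> Judy). State: lamp:Judy, book:Bob
Event 5 (swap book<->lamp: now book:Judy, lamp:Bob). State: lamp:Bob, book:Judy

Final state: lamp:Bob, book:Judy
Oscar holds: (nothing).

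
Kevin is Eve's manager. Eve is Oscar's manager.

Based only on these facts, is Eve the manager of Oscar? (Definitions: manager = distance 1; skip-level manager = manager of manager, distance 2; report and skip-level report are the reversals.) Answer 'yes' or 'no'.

Reconstructing the manager chain from the given facts:
  Kevin -> Eve -> Oscar
(each arrow means 'manager of the next')
Positions in the chain (0 = top):
  position of Kevin: 0
  position of Eve: 1
  position of Oscar: 2

Eve is at position 1, Oscar is at position 2; signed distance (j - i) = 1.
'manager' requires j - i = 1. Actual distance is 1, so the relation HOLDS.

Answer: yes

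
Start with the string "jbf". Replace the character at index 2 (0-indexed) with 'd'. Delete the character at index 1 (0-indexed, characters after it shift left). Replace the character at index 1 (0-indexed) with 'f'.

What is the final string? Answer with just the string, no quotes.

Applying each edit step by step:
Start: "jbf"
Op 1 (replace idx 2: 'f' -> 'd'): "jbf" -> "jbd"
Op 2 (delete idx 1 = 'b'): "jbd" -> "jd"
Op 3 (replace idx 1: 'd' -> 'f'): "jd" -> "jf"

Answer: jf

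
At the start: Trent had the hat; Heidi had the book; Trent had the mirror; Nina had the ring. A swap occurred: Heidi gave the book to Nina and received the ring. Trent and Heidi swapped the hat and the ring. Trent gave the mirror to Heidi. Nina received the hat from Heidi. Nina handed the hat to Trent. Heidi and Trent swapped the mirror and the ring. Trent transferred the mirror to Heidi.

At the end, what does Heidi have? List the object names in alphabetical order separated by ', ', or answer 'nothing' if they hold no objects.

Answer: mirror, ring

Derivation:
Tracking all object holders:
Start: hat:Trent, book:Heidi, mirror:Trent, ring:Nina
Event 1 (swap book<->ring: now book:Nina, ring:Heidi). State: hat:Trent, book:Nina, mirror:Trent, ring:Heidi
Event 2 (swap hat<->ring: now hat:Heidi, ring:Trent). State: hat:Heidi, book:Nina, mirror:Trent, ring:Trent
Event 3 (give mirror: Trent -> Heidi). State: hat:Heidi, book:Nina, mirror:Heidi, ring:Trent
Event 4 (give hat: Heidi -> Nina). State: hat:Nina, book:Nina, mirror:Heidi, ring:Trent
Event 5 (give hat: Nina -> Trent). State: hat:Trent, book:Nina, mirror:Heidi, ring:Trent
Event 6 (swap mirror<->ring: now mirror:Trent, ring:Heidi). State: hat:Trent, book:Nina, mirror:Trent, ring:Heidi
Event 7 (give mirror: Trent -> Heidi). State: hat:Trent, book:Nina, mirror:Heidi, ring:Heidi

Final state: hat:Trent, book:Nina, mirror:Heidi, ring:Heidi
Heidi holds: mirror, ring.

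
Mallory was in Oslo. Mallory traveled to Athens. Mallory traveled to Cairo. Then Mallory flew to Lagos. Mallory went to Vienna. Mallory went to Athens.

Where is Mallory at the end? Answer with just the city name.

Tracking Mallory's location:
Start: Mallory is in Oslo.
After move 1: Oslo -> Athens. Mallory is in Athens.
After move 2: Athens -> Cairo. Mallory is in Cairo.
After move 3: Cairo -> Lagos. Mallory is in Lagos.
After move 4: Lagos -> Vienna. Mallory is in Vienna.
After move 5: Vienna -> Athens. Mallory is in Athens.

Answer: Athens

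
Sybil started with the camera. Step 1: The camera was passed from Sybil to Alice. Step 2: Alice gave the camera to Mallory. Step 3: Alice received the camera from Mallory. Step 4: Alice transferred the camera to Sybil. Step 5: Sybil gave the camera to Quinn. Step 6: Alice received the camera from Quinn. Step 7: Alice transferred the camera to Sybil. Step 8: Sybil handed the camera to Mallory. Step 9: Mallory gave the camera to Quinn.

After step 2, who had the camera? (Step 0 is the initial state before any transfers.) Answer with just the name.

Tracking the camera holder through step 2:
After step 0 (start): Sybil
After step 1: Alice
After step 2: Mallory

At step 2, the holder is Mallory.

Answer: Mallory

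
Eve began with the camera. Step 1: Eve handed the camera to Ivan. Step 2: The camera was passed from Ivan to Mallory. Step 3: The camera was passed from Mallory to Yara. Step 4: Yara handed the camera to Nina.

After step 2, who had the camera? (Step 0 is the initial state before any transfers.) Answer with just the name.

Tracking the camera holder through step 2:
After step 0 (start): Eve
After step 1: Ivan
After step 2: Mallory

At step 2, the holder is Mallory.

Answer: Mallory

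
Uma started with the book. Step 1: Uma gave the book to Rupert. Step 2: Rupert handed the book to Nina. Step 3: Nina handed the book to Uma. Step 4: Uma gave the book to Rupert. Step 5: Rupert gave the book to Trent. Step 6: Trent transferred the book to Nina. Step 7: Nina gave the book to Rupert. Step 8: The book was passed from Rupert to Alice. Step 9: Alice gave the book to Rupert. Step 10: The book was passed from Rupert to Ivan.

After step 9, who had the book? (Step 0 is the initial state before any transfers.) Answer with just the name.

Answer: Rupert

Derivation:
Tracking the book holder through step 9:
After step 0 (start): Uma
After step 1: Rupert
After step 2: Nina
After step 3: Uma
After step 4: Rupert
After step 5: Trent
After step 6: Nina
After step 7: Rupert
After step 8: Alice
After step 9: Rupert

At step 9, the holder is Rupert.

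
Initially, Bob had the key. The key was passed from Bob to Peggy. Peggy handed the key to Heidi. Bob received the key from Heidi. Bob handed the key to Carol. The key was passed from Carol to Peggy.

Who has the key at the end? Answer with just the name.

Answer: Peggy

Derivation:
Tracking the key through each event:
Start: Bob has the key.
After event 1: Peggy has the key.
After event 2: Heidi has the key.
After event 3: Bob has the key.
After event 4: Carol has the key.
After event 5: Peggy has the key.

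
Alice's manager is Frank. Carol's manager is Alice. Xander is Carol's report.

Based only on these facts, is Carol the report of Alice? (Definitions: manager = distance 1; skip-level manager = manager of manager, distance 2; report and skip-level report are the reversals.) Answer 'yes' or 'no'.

Answer: yes

Derivation:
Reconstructing the manager chain from the given facts:
  Frank -> Alice -> Carol -> Xander
(each arrow means 'manager of the next')
Positions in the chain (0 = top):
  position of Frank: 0
  position of Alice: 1
  position of Carol: 2
  position of Xander: 3

Carol is at position 2, Alice is at position 1; signed distance (j - i) = -1.
'report' requires j - i = -1. Actual distance is -1, so the relation HOLDS.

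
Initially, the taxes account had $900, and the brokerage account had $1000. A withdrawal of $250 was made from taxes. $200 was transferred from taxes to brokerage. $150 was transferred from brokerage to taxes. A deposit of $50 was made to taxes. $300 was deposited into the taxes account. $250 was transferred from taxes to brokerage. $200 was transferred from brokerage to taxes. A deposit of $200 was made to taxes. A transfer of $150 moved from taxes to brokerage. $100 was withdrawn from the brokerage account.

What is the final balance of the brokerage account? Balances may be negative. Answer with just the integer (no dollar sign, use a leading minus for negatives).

Answer: 1150

Derivation:
Tracking account balances step by step:
Start: taxes=900, brokerage=1000
Event 1 (withdraw 250 from taxes): taxes: 900 - 250 = 650. Balances: taxes=650, brokerage=1000
Event 2 (transfer 200 taxes -> brokerage): taxes: 650 - 200 = 450, brokerage: 1000 + 200 = 1200. Balances: taxes=450, brokerage=1200
Event 3 (transfer 150 brokerage -> taxes): brokerage: 1200 - 150 = 1050, taxes: 450 + 150 = 600. Balances: taxes=600, brokerage=1050
Event 4 (deposit 50 to taxes): taxes: 600 + 50 = 650. Balances: taxes=650, brokerage=1050
Event 5 (deposit 300 to taxes): taxes: 650 + 300 = 950. Balances: taxes=950, brokerage=1050
Event 6 (transfer 250 taxes -> brokerage): taxes: 950 - 250 = 700, brokerage: 1050 + 250 = 1300. Balances: taxes=700, brokerage=1300
Event 7 (transfer 200 brokerage -> taxes): brokerage: 1300 - 200 = 1100, taxes: 700 + 200 = 900. Balances: taxes=900, brokerage=1100
Event 8 (deposit 200 to taxes): taxes: 900 + 200 = 1100. Balances: taxes=1100, brokerage=1100
Event 9 (transfer 150 taxes -> brokerage): taxes: 1100 - 150 = 950, brokerage: 1100 + 150 = 1250. Balances: taxes=950, brokerage=1250
Event 10 (withdraw 100 from brokerage): brokerage: 1250 - 100 = 1150. Balances: taxes=950, brokerage=1150

Final balance of brokerage: 1150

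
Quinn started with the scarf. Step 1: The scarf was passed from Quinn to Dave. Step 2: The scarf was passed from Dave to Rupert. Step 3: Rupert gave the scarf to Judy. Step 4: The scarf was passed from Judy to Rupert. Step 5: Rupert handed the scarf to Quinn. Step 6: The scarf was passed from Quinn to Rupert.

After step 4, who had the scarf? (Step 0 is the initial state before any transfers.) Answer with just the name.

Tracking the scarf holder through step 4:
After step 0 (start): Quinn
After step 1: Dave
After step 2: Rupert
After step 3: Judy
After step 4: Rupert

At step 4, the holder is Rupert.

Answer: Rupert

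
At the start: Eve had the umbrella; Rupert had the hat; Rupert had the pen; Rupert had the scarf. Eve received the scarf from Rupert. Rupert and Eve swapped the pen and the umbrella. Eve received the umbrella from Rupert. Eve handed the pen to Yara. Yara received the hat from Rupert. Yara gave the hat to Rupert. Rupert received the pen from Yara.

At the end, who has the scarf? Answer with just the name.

Answer: Eve

Derivation:
Tracking all object holders:
Start: umbrella:Eve, hat:Rupert, pen:Rupert, scarf:Rupert
Event 1 (give scarf: Rupert -> Eve). State: umbrella:Eve, hat:Rupert, pen:Rupert, scarf:Eve
Event 2 (swap pen<->umbrella: now pen:Eve, umbrella:Rupert). State: umbrella:Rupert, hat:Rupert, pen:Eve, scarf:Eve
Event 3 (give umbrella: Rupert -> Eve). State: umbrella:Eve, hat:Rupert, pen:Eve, scarf:Eve
Event 4 (give pen: Eve -> Yara). State: umbrella:Eve, hat:Rupert, pen:Yara, scarf:Eve
Event 5 (give hat: Rupert -> Yara). State: umbrella:Eve, hat:Yara, pen:Yara, scarf:Eve
Event 6 (give hat: Yara -> Rupert). State: umbrella:Eve, hat:Rupert, pen:Yara, scarf:Eve
Event 7 (give pen: Yara -> Rupert). State: umbrella:Eve, hat:Rupert, pen:Rupert, scarf:Eve

Final state: umbrella:Eve, hat:Rupert, pen:Rupert, scarf:Eve
The scarf is held by Eve.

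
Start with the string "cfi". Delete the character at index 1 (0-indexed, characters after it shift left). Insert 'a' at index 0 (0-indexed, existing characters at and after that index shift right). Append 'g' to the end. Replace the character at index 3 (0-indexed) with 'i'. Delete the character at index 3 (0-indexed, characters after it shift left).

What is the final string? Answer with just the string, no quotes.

Applying each edit step by step:
Start: "cfi"
Op 1 (delete idx 1 = 'f'): "cfi" -> "ci"
Op 2 (insert 'a' at idx 0): "ci" -> "aci"
Op 3 (append 'g'): "aci" -> "acig"
Op 4 (replace idx 3: 'g' -> 'i'): "acig" -> "acii"
Op 5 (delete idx 3 = 'i'): "acii" -> "aci"

Answer: aci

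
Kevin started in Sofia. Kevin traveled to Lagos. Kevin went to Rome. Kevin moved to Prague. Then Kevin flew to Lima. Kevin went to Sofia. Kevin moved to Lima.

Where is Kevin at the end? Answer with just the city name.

Answer: Lima

Derivation:
Tracking Kevin's location:
Start: Kevin is in Sofia.
After move 1: Sofia -> Lagos. Kevin is in Lagos.
After move 2: Lagos -> Rome. Kevin is in Rome.
After move 3: Rome -> Prague. Kevin is in Prague.
After move 4: Prague -> Lima. Kevin is in Lima.
After move 5: Lima -> Sofia. Kevin is in Sofia.
After move 6: Sofia -> Lima. Kevin is in Lima.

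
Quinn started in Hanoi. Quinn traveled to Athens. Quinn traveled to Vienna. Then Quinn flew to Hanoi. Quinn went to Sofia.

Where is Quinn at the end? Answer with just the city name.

Tracking Quinn's location:
Start: Quinn is in Hanoi.
After move 1: Hanoi -> Athens. Quinn is in Athens.
After move 2: Athens -> Vienna. Quinn is in Vienna.
After move 3: Vienna -> Hanoi. Quinn is in Hanoi.
After move 4: Hanoi -> Sofia. Quinn is in Sofia.

Answer: Sofia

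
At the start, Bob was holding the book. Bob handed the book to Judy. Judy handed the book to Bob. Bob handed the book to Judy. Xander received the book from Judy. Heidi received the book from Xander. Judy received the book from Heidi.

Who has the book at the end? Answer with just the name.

Answer: Judy

Derivation:
Tracking the book through each event:
Start: Bob has the book.
After event 1: Judy has the book.
After event 2: Bob has the book.
After event 3: Judy has the book.
After event 4: Xander has the book.
After event 5: Heidi has the book.
After event 6: Judy has the book.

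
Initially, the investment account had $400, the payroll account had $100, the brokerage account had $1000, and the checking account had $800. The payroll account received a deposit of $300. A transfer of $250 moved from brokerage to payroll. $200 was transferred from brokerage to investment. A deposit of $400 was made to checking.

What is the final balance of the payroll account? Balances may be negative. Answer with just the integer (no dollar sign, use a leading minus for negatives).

Answer: 650

Derivation:
Tracking account balances step by step:
Start: investment=400, payroll=100, brokerage=1000, checking=800
Event 1 (deposit 300 to payroll): payroll: 100 + 300 = 400. Balances: investment=400, payroll=400, brokerage=1000, checking=800
Event 2 (transfer 250 brokerage -> payroll): brokerage: 1000 - 250 = 750, payroll: 400 + 250 = 650. Balances: investment=400, payroll=650, brokerage=750, checking=800
Event 3 (transfer 200 brokerage -> investment): brokerage: 750 - 200 = 550, investment: 400 + 200 = 600. Balances: investment=600, payroll=650, brokerage=550, checking=800
Event 4 (deposit 400 to checking): checking: 800 + 400 = 1200. Balances: investment=600, payroll=650, brokerage=550, checking=1200

Final balance of payroll: 650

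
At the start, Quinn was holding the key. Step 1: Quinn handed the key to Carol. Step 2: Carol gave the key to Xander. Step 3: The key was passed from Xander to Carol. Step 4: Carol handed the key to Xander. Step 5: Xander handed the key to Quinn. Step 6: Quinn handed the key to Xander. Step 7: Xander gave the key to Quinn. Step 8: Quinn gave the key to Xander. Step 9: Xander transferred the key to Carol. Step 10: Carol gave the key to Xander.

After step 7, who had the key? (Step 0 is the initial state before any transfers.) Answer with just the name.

Tracking the key holder through step 7:
After step 0 (start): Quinn
After step 1: Carol
After step 2: Xander
After step 3: Carol
After step 4: Xander
After step 5: Quinn
After step 6: Xander
After step 7: Quinn

At step 7, the holder is Quinn.

Answer: Quinn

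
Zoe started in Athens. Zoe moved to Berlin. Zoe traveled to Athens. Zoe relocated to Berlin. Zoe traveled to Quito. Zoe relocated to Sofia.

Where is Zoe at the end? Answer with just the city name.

Answer: Sofia

Derivation:
Tracking Zoe's location:
Start: Zoe is in Athens.
After move 1: Athens -> Berlin. Zoe is in Berlin.
After move 2: Berlin -> Athens. Zoe is in Athens.
After move 3: Athens -> Berlin. Zoe is in Berlin.
After move 4: Berlin -> Quito. Zoe is in Quito.
After move 5: Quito -> Sofia. Zoe is in Sofia.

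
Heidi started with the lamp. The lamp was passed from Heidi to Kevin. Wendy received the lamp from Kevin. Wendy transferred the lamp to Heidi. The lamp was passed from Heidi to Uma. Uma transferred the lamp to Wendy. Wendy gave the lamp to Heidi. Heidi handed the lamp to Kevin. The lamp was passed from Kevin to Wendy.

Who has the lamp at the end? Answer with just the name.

Tracking the lamp through each event:
Start: Heidi has the lamp.
After event 1: Kevin has the lamp.
After event 2: Wendy has the lamp.
After event 3: Heidi has the lamp.
After event 4: Uma has the lamp.
After event 5: Wendy has the lamp.
After event 6: Heidi has the lamp.
After event 7: Kevin has the lamp.
After event 8: Wendy has the lamp.

Answer: Wendy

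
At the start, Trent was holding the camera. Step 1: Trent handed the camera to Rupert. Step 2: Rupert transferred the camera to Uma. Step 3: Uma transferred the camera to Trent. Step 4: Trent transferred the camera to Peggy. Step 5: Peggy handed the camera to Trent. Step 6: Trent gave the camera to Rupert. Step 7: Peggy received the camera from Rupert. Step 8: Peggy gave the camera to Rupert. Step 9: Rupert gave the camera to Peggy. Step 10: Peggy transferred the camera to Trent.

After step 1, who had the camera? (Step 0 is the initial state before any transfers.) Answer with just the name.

Tracking the camera holder through step 1:
After step 0 (start): Trent
After step 1: Rupert

At step 1, the holder is Rupert.

Answer: Rupert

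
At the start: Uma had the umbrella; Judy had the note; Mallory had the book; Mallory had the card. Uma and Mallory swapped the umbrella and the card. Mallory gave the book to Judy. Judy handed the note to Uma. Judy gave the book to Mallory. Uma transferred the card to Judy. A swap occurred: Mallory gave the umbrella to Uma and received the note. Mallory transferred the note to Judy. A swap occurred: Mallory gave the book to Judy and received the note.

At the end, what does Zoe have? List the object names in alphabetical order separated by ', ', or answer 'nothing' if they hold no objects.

Answer: nothing

Derivation:
Tracking all object holders:
Start: umbrella:Uma, note:Judy, book:Mallory, card:Mallory
Event 1 (swap umbrella<->card: now umbrella:Mallory, card:Uma). State: umbrella:Mallory, note:Judy, book:Mallory, card:Uma
Event 2 (give book: Mallory -> Judy). State: umbrella:Mallory, note:Judy, book:Judy, card:Uma
Event 3 (give note: Judy -> Uma). State: umbrella:Mallory, note:Uma, book:Judy, card:Uma
Event 4 (give book: Judy -> Mallory). State: umbrella:Mallory, note:Uma, book:Mallory, card:Uma
Event 5 (give card: Uma -> Judy). State: umbrella:Mallory, note:Uma, book:Mallory, card:Judy
Event 6 (swap umbrella<->note: now umbrella:Uma, note:Mallory). State: umbrella:Uma, note:Mallory, book:Mallory, card:Judy
Event 7 (give note: Mallory -> Judy). State: umbrella:Uma, note:Judy, book:Mallory, card:Judy
Event 8 (swap book<->note: now book:Judy, note:Mallory). State: umbrella:Uma, note:Mallory, book:Judy, card:Judy

Final state: umbrella:Uma, note:Mallory, book:Judy, card:Judy
Zoe holds: (nothing).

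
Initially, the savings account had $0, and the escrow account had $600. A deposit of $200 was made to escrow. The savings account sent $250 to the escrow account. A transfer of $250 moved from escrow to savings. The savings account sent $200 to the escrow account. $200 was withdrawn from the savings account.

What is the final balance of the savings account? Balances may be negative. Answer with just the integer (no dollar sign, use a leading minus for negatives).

Answer: -400

Derivation:
Tracking account balances step by step:
Start: savings=0, escrow=600
Event 1 (deposit 200 to escrow): escrow: 600 + 200 = 800. Balances: savings=0, escrow=800
Event 2 (transfer 250 savings -> escrow): savings: 0 - 250 = -250, escrow: 800 + 250 = 1050. Balances: savings=-250, escrow=1050
Event 3 (transfer 250 escrow -> savings): escrow: 1050 - 250 = 800, savings: -250 + 250 = 0. Balances: savings=0, escrow=800
Event 4 (transfer 200 savings -> escrow): savings: 0 - 200 = -200, escrow: 800 + 200 = 1000. Balances: savings=-200, escrow=1000
Event 5 (withdraw 200 from savings): savings: -200 - 200 = -400. Balances: savings=-400, escrow=1000

Final balance of savings: -400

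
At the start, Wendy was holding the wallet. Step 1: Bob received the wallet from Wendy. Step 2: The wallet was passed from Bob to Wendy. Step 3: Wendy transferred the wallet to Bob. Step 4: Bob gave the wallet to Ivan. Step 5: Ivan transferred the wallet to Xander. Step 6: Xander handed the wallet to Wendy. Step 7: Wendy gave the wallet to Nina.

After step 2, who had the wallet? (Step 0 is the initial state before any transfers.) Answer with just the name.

Tracking the wallet holder through step 2:
After step 0 (start): Wendy
After step 1: Bob
After step 2: Wendy

At step 2, the holder is Wendy.

Answer: Wendy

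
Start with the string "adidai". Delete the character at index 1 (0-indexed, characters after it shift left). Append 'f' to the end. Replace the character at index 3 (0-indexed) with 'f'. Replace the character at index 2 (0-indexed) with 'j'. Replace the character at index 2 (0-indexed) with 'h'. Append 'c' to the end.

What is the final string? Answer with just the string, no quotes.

Answer: aihfifc

Derivation:
Applying each edit step by step:
Start: "adidai"
Op 1 (delete idx 1 = 'd'): "adidai" -> "aidai"
Op 2 (append 'f'): "aidai" -> "aidaif"
Op 3 (replace idx 3: 'a' -> 'f'): "aidaif" -> "aidfif"
Op 4 (replace idx 2: 'd' -> 'j'): "aidfif" -> "aijfif"
Op 5 (replace idx 2: 'j' -> 'h'): "aijfif" -> "aihfif"
Op 6 (append 'c'): "aihfif" -> "aihfifc"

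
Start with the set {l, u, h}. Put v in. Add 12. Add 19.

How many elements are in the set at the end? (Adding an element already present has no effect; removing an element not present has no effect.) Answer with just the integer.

Answer: 6

Derivation:
Tracking the set through each operation:
Start: {h, l, u}
Event 1 (add v): added. Set: {h, l, u, v}
Event 2 (add 12): added. Set: {12, h, l, u, v}
Event 3 (add 19): added. Set: {12, 19, h, l, u, v}

Final set: {12, 19, h, l, u, v} (size 6)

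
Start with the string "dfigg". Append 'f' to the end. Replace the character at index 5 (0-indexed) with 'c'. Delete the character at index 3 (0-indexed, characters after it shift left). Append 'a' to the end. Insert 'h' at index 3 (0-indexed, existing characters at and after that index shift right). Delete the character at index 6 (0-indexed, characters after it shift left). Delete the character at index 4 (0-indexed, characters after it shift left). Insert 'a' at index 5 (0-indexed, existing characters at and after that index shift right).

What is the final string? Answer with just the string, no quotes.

Answer: dfihca

Derivation:
Applying each edit step by step:
Start: "dfigg"
Op 1 (append 'f'): "dfigg" -> "dfiggf"
Op 2 (replace idx 5: 'f' -> 'c'): "dfiggf" -> "dfiggc"
Op 3 (delete idx 3 = 'g'): "dfiggc" -> "dfigc"
Op 4 (append 'a'): "dfigc" -> "dfigca"
Op 5 (insert 'h' at idx 3): "dfigca" -> "dfihgca"
Op 6 (delete idx 6 = 'a'): "dfihgca" -> "dfihgc"
Op 7 (delete idx 4 = 'g'): "dfihgc" -> "dfihc"
Op 8 (insert 'a' at idx 5): "dfihc" -> "dfihca"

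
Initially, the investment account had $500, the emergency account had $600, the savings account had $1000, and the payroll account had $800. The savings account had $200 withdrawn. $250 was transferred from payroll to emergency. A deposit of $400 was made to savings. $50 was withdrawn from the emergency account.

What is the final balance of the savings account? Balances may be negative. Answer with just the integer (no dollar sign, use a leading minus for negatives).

Answer: 1200

Derivation:
Tracking account balances step by step:
Start: investment=500, emergency=600, savings=1000, payroll=800
Event 1 (withdraw 200 from savings): savings: 1000 - 200 = 800. Balances: investment=500, emergency=600, savings=800, payroll=800
Event 2 (transfer 250 payroll -> emergency): payroll: 800 - 250 = 550, emergency: 600 + 250 = 850. Balances: investment=500, emergency=850, savings=800, payroll=550
Event 3 (deposit 400 to savings): savings: 800 + 400 = 1200. Balances: investment=500, emergency=850, savings=1200, payroll=550
Event 4 (withdraw 50 from emergency): emergency: 850 - 50 = 800. Balances: investment=500, emergency=800, savings=1200, payroll=550

Final balance of savings: 1200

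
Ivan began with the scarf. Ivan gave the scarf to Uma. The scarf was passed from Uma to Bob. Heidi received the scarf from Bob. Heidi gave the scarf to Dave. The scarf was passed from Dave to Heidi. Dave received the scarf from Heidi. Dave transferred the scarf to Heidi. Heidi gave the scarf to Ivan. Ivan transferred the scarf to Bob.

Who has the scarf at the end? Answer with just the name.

Answer: Bob

Derivation:
Tracking the scarf through each event:
Start: Ivan has the scarf.
After event 1: Uma has the scarf.
After event 2: Bob has the scarf.
After event 3: Heidi has the scarf.
After event 4: Dave has the scarf.
After event 5: Heidi has the scarf.
After event 6: Dave has the scarf.
After event 7: Heidi has the scarf.
After event 8: Ivan has the scarf.
After event 9: Bob has the scarf.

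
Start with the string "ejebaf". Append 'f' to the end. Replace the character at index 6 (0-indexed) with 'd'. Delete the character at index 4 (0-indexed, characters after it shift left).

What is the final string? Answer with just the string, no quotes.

Answer: ejebfd

Derivation:
Applying each edit step by step:
Start: "ejebaf"
Op 1 (append 'f'): "ejebaf" -> "ejebaff"
Op 2 (replace idx 6: 'f' -> 'd'): "ejebaff" -> "ejebafd"
Op 3 (delete idx 4 = 'a'): "ejebafd" -> "ejebfd"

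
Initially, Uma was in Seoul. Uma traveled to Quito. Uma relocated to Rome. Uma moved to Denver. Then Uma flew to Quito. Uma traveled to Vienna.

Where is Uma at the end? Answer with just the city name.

Answer: Vienna

Derivation:
Tracking Uma's location:
Start: Uma is in Seoul.
After move 1: Seoul -> Quito. Uma is in Quito.
After move 2: Quito -> Rome. Uma is in Rome.
After move 3: Rome -> Denver. Uma is in Denver.
After move 4: Denver -> Quito. Uma is in Quito.
After move 5: Quito -> Vienna. Uma is in Vienna.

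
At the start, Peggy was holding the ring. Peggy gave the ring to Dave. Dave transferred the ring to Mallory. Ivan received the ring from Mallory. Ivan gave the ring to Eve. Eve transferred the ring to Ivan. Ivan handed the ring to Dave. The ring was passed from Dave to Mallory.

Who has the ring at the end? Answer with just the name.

Answer: Mallory

Derivation:
Tracking the ring through each event:
Start: Peggy has the ring.
After event 1: Dave has the ring.
After event 2: Mallory has the ring.
After event 3: Ivan has the ring.
After event 4: Eve has the ring.
After event 5: Ivan has the ring.
After event 6: Dave has the ring.
After event 7: Mallory has the ring.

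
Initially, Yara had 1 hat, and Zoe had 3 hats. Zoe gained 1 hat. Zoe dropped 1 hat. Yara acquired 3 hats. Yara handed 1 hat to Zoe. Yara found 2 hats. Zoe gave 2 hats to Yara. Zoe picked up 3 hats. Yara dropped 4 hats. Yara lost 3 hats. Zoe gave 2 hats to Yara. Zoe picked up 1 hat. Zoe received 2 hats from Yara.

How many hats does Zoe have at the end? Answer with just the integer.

Answer: 6

Derivation:
Tracking counts step by step:
Start: Yara=1, Zoe=3
Event 1 (Zoe +1): Zoe: 3 -> 4. State: Yara=1, Zoe=4
Event 2 (Zoe -1): Zoe: 4 -> 3. State: Yara=1, Zoe=3
Event 3 (Yara +3): Yara: 1 -> 4. State: Yara=4, Zoe=3
Event 4 (Yara -> Zoe, 1): Yara: 4 -> 3, Zoe: 3 -> 4. State: Yara=3, Zoe=4
Event 5 (Yara +2): Yara: 3 -> 5. State: Yara=5, Zoe=4
Event 6 (Zoe -> Yara, 2): Zoe: 4 -> 2, Yara: 5 -> 7. State: Yara=7, Zoe=2
Event 7 (Zoe +3): Zoe: 2 -> 5. State: Yara=7, Zoe=5
Event 8 (Yara -4): Yara: 7 -> 3. State: Yara=3, Zoe=5
Event 9 (Yara -3): Yara: 3 -> 0. State: Yara=0, Zoe=5
Event 10 (Zoe -> Yara, 2): Zoe: 5 -> 3, Yara: 0 -> 2. State: Yara=2, Zoe=3
Event 11 (Zoe +1): Zoe: 3 -> 4. State: Yara=2, Zoe=4
Event 12 (Yara -> Zoe, 2): Yara: 2 -> 0, Zoe: 4 -> 6. State: Yara=0, Zoe=6

Zoe's final count: 6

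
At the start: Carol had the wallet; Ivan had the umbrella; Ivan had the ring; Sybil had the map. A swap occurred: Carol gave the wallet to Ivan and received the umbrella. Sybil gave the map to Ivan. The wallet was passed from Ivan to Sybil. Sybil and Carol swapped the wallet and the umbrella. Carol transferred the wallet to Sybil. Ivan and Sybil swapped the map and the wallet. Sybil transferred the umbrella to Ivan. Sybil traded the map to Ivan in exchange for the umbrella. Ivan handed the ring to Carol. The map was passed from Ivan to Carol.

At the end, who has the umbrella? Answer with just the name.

Tracking all object holders:
Start: wallet:Carol, umbrella:Ivan, ring:Ivan, map:Sybil
Event 1 (swap wallet<->umbrella: now wallet:Ivan, umbrella:Carol). State: wallet:Ivan, umbrella:Carol, ring:Ivan, map:Sybil
Event 2 (give map: Sybil -> Ivan). State: wallet:Ivan, umbrella:Carol, ring:Ivan, map:Ivan
Event 3 (give wallet: Ivan -> Sybil). State: wallet:Sybil, umbrella:Carol, ring:Ivan, map:Ivan
Event 4 (swap wallet<->umbrella: now wallet:Carol, umbrella:Sybil). State: wallet:Carol, umbrella:Sybil, ring:Ivan, map:Ivan
Event 5 (give wallet: Carol -> Sybil). State: wallet:Sybil, umbrella:Sybil, ring:Ivan, map:Ivan
Event 6 (swap map<->wallet: now map:Sybil, wallet:Ivan). State: wallet:Ivan, umbrella:Sybil, ring:Ivan, map:Sybil
Event 7 (give umbrella: Sybil -> Ivan). State: wallet:Ivan, umbrella:Ivan, ring:Ivan, map:Sybil
Event 8 (swap map<->umbrella: now map:Ivan, umbrella:Sybil). State: wallet:Ivan, umbrella:Sybil, ring:Ivan, map:Ivan
Event 9 (give ring: Ivan -> Carol). State: wallet:Ivan, umbrella:Sybil, ring:Carol, map:Ivan
Event 10 (give map: Ivan -> Carol). State: wallet:Ivan, umbrella:Sybil, ring:Carol, map:Carol

Final state: wallet:Ivan, umbrella:Sybil, ring:Carol, map:Carol
The umbrella is held by Sybil.

Answer: Sybil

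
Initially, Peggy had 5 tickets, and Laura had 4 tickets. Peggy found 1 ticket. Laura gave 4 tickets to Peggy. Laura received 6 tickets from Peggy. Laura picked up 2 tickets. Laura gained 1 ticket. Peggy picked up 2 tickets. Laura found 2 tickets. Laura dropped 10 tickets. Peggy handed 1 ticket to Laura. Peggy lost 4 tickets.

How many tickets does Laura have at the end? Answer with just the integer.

Answer: 2

Derivation:
Tracking counts step by step:
Start: Peggy=5, Laura=4
Event 1 (Peggy +1): Peggy: 5 -> 6. State: Peggy=6, Laura=4
Event 2 (Laura -> Peggy, 4): Laura: 4 -> 0, Peggy: 6 -> 10. State: Peggy=10, Laura=0
Event 3 (Peggy -> Laura, 6): Peggy: 10 -> 4, Laura: 0 -> 6. State: Peggy=4, Laura=6
Event 4 (Laura +2): Laura: 6 -> 8. State: Peggy=4, Laura=8
Event 5 (Laura +1): Laura: 8 -> 9. State: Peggy=4, Laura=9
Event 6 (Peggy +2): Peggy: 4 -> 6. State: Peggy=6, Laura=9
Event 7 (Laura +2): Laura: 9 -> 11. State: Peggy=6, Laura=11
Event 8 (Laura -10): Laura: 11 -> 1. State: Peggy=6, Laura=1
Event 9 (Peggy -> Laura, 1): Peggy: 6 -> 5, Laura: 1 -> 2. State: Peggy=5, Laura=2
Event 10 (Peggy -4): Peggy: 5 -> 1. State: Peggy=1, Laura=2

Laura's final count: 2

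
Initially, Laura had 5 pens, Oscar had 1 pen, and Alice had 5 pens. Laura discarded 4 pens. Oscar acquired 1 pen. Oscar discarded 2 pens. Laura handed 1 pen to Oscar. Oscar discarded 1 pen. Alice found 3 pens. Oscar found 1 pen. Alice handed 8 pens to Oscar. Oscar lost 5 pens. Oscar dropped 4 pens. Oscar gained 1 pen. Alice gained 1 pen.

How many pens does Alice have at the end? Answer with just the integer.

Tracking counts step by step:
Start: Laura=5, Oscar=1, Alice=5
Event 1 (Laura -4): Laura: 5 -> 1. State: Laura=1, Oscar=1, Alice=5
Event 2 (Oscar +1): Oscar: 1 -> 2. State: Laura=1, Oscar=2, Alice=5
Event 3 (Oscar -2): Oscar: 2 -> 0. State: Laura=1, Oscar=0, Alice=5
Event 4 (Laura -> Oscar, 1): Laura: 1 -> 0, Oscar: 0 -> 1. State: Laura=0, Oscar=1, Alice=5
Event 5 (Oscar -1): Oscar: 1 -> 0. State: Laura=0, Oscar=0, Alice=5
Event 6 (Alice +3): Alice: 5 -> 8. State: Laura=0, Oscar=0, Alice=8
Event 7 (Oscar +1): Oscar: 0 -> 1. State: Laura=0, Oscar=1, Alice=8
Event 8 (Alice -> Oscar, 8): Alice: 8 -> 0, Oscar: 1 -> 9. State: Laura=0, Oscar=9, Alice=0
Event 9 (Oscar -5): Oscar: 9 -> 4. State: Laura=0, Oscar=4, Alice=0
Event 10 (Oscar -4): Oscar: 4 -> 0. State: Laura=0, Oscar=0, Alice=0
Event 11 (Oscar +1): Oscar: 0 -> 1. State: Laura=0, Oscar=1, Alice=0
Event 12 (Alice +1): Alice: 0 -> 1. State: Laura=0, Oscar=1, Alice=1

Alice's final count: 1

Answer: 1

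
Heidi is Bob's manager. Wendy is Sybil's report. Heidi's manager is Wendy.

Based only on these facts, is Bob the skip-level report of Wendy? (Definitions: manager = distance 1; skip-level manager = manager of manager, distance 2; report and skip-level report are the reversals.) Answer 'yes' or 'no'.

Reconstructing the manager chain from the given facts:
  Sybil -> Wendy -> Heidi -> Bob
(each arrow means 'manager of the next')
Positions in the chain (0 = top):
  position of Sybil: 0
  position of Wendy: 1
  position of Heidi: 2
  position of Bob: 3

Bob is at position 3, Wendy is at position 1; signed distance (j - i) = -2.
'skip-level report' requires j - i = -2. Actual distance is -2, so the relation HOLDS.

Answer: yes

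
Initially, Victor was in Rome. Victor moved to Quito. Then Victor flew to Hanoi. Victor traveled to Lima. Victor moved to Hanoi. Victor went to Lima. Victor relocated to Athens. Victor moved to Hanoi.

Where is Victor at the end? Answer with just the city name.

Tracking Victor's location:
Start: Victor is in Rome.
After move 1: Rome -> Quito. Victor is in Quito.
After move 2: Quito -> Hanoi. Victor is in Hanoi.
After move 3: Hanoi -> Lima. Victor is in Lima.
After move 4: Lima -> Hanoi. Victor is in Hanoi.
After move 5: Hanoi -> Lima. Victor is in Lima.
After move 6: Lima -> Athens. Victor is in Athens.
After move 7: Athens -> Hanoi. Victor is in Hanoi.

Answer: Hanoi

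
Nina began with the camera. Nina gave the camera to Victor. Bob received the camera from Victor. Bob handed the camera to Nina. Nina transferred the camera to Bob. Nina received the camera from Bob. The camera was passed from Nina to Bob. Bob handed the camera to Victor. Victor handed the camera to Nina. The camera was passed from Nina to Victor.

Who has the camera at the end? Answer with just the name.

Answer: Victor

Derivation:
Tracking the camera through each event:
Start: Nina has the camera.
After event 1: Victor has the camera.
After event 2: Bob has the camera.
After event 3: Nina has the camera.
After event 4: Bob has the camera.
After event 5: Nina has the camera.
After event 6: Bob has the camera.
After event 7: Victor has the camera.
After event 8: Nina has the camera.
After event 9: Victor has the camera.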